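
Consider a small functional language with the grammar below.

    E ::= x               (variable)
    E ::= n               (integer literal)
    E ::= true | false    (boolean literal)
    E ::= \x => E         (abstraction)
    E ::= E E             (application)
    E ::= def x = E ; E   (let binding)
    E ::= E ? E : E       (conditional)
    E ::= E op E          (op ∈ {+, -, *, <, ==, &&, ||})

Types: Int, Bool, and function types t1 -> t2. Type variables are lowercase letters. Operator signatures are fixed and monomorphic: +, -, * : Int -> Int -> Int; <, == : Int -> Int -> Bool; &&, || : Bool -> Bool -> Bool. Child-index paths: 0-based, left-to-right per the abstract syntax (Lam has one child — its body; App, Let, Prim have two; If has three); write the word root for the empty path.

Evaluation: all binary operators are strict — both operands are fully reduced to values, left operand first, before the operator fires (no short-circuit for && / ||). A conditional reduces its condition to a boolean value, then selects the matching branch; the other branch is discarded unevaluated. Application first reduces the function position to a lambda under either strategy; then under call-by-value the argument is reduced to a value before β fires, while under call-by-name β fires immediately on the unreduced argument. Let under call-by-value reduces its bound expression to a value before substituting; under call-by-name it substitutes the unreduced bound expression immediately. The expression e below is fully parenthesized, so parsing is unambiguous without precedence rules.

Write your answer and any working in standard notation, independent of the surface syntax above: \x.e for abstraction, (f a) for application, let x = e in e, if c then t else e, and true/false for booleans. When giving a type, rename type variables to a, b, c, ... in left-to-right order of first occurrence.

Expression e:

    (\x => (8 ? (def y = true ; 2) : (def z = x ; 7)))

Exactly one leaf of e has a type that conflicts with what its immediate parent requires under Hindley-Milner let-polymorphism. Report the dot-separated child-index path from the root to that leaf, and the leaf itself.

Trace:
  unify Int ~ Bool
  FAIL: mismatch Int ~ Bool

Answer: 0.0 : 8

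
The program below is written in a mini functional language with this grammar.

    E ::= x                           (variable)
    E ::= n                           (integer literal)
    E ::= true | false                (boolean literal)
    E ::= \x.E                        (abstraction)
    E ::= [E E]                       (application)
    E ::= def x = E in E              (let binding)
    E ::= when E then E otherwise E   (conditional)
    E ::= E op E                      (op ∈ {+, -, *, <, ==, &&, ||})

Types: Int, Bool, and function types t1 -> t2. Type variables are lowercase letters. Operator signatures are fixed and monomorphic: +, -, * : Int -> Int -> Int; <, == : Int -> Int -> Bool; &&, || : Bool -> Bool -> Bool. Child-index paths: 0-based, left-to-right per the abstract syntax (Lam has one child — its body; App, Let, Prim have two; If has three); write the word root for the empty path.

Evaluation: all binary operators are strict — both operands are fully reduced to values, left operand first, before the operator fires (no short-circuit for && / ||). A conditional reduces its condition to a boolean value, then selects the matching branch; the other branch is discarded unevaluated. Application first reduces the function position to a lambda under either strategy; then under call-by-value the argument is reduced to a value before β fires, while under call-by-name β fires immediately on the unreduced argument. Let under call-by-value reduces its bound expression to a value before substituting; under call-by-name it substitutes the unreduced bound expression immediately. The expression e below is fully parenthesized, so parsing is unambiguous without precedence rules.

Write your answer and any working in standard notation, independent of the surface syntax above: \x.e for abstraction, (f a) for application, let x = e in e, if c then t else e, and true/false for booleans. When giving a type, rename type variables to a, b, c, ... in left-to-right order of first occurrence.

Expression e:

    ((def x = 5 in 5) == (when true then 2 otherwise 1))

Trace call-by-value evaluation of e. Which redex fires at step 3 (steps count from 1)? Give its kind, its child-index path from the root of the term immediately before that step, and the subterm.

Trace:
step 0: ((let x = 5 in 5) == (if true then 2 else 1))
step 1: [let@0] (5 == (if true then 2 else 1))
step 2: [if@1] (5 == 2)
step 3: [delta@root] false

Answer: delta at root : (5 == 2)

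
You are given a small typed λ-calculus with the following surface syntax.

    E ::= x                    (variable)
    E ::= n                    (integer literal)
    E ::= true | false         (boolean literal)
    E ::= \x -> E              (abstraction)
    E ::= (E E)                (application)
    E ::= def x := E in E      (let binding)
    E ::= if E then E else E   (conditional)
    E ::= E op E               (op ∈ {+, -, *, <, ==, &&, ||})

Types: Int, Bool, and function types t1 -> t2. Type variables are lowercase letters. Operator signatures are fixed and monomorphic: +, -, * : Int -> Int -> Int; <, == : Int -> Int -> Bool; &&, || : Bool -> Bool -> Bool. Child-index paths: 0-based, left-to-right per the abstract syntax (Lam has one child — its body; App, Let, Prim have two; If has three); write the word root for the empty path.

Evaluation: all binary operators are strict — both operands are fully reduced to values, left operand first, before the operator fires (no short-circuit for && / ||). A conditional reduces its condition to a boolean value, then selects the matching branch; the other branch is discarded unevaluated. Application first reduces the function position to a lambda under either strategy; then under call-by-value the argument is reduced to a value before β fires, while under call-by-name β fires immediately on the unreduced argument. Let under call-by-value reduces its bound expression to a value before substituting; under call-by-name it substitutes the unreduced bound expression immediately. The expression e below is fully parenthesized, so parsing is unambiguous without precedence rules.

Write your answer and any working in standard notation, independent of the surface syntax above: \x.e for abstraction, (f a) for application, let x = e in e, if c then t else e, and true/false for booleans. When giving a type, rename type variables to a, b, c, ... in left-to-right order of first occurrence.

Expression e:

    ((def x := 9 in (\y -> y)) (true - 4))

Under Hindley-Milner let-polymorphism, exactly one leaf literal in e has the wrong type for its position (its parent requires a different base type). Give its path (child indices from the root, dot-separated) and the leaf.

Answer: 1.0 : true

Working:
let x : Int
y : a
\y._ : a -> a
  unify Bool ~ Int
  FAIL: mismatch Bool ~ Int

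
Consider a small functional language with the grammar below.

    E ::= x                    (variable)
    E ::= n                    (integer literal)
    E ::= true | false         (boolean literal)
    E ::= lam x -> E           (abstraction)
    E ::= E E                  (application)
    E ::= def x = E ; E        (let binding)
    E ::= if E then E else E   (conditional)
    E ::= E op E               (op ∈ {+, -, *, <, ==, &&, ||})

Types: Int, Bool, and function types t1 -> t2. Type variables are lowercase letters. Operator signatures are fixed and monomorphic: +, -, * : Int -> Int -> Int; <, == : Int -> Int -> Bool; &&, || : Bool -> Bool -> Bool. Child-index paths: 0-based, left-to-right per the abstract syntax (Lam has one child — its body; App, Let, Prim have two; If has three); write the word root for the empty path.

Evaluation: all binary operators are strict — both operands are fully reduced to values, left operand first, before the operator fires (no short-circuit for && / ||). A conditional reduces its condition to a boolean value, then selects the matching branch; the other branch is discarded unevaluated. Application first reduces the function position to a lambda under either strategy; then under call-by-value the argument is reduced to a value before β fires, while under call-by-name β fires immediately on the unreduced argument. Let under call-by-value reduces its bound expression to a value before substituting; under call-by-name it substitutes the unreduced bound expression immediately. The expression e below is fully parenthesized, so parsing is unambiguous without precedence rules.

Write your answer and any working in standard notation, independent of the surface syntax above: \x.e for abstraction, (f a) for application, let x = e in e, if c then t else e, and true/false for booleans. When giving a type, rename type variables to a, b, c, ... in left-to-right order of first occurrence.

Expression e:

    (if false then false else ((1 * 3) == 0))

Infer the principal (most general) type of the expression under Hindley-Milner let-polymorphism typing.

Derivation:
  unify Bool ~ Bool
  unify Int ~ Int
  unify Int ~ Int
  unify Int ~ Int
  unify Int ~ Int
  unify Bool ~ Bool

Answer: Bool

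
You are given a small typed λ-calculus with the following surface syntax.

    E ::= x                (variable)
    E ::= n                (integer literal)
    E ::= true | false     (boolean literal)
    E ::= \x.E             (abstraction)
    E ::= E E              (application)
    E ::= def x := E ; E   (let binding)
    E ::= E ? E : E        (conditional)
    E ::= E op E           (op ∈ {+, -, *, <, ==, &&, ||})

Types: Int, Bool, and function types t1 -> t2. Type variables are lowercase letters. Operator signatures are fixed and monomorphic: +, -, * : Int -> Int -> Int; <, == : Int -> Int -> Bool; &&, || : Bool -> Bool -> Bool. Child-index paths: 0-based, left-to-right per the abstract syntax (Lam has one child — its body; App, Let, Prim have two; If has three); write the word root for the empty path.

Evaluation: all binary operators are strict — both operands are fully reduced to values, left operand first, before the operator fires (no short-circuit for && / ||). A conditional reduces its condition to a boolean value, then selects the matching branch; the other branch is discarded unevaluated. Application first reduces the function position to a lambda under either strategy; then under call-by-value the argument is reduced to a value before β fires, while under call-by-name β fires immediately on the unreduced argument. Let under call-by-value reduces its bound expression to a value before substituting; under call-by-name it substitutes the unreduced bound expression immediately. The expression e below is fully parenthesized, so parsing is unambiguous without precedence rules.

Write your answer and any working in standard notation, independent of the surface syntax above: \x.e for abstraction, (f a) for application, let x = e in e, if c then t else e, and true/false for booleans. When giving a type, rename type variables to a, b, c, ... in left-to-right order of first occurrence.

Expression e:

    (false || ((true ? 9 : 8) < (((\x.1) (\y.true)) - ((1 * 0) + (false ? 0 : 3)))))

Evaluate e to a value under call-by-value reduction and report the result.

Trace:
step 0: (false || ((if true then 9 else 8) < (((\x.1) (\y.true)) - ((1 * 0) + (if false then 0 else 3)))))
step 1: [if@1.0] (false || (9 < (((\x.1) (\y.true)) - ((1 * 0) + (if false then 0 else 3)))))
step 2: [beta@1.1.0] (false || (9 < (1 - ((1 * 0) + (if false then 0 else 3)))))
step 3: [delta@1.1.1.0] (false || (9 < (1 - (0 + (if false then 0 else 3)))))
step 4: [if@1.1.1.1] (false || (9 < (1 - (0 + 3))))
step 5: [delta@1.1.1] (false || (9 < (1 - 3)))
step 6: [delta@1.1] (false || (9 < -2))
step 7: [delta@1] (false || false)
step 8: [delta@root] false

Answer: false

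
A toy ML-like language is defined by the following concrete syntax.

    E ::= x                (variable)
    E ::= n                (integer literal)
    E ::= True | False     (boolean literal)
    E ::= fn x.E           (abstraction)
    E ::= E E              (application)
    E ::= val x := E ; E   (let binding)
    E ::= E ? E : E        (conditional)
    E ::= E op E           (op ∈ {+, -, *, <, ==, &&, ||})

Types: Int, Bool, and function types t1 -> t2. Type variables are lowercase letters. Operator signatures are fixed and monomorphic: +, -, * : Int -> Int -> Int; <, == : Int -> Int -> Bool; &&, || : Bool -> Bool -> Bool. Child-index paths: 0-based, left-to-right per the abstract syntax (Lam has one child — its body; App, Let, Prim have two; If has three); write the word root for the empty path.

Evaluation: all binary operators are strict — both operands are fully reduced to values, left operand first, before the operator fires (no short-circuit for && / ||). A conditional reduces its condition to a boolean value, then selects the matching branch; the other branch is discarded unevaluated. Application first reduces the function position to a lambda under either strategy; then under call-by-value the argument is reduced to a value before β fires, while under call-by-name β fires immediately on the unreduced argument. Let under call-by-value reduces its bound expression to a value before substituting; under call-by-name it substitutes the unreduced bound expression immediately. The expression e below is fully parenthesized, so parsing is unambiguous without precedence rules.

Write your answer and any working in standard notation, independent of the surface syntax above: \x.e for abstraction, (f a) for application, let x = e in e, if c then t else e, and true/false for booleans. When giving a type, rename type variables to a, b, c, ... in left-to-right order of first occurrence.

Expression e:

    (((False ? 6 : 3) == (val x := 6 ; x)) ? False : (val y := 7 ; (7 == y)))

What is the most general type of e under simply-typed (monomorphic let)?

Trace:
  unify Bool ~ Bool
  unify Int ~ Int
  unify Int ~ Int
let x : Int
x : Int
  unify Int ~ Int
  unify Bool ~ Bool
let y : Int
  unify Int ~ Int
y : Int
  unify Int ~ Int
  unify Bool ~ Bool

Answer: Bool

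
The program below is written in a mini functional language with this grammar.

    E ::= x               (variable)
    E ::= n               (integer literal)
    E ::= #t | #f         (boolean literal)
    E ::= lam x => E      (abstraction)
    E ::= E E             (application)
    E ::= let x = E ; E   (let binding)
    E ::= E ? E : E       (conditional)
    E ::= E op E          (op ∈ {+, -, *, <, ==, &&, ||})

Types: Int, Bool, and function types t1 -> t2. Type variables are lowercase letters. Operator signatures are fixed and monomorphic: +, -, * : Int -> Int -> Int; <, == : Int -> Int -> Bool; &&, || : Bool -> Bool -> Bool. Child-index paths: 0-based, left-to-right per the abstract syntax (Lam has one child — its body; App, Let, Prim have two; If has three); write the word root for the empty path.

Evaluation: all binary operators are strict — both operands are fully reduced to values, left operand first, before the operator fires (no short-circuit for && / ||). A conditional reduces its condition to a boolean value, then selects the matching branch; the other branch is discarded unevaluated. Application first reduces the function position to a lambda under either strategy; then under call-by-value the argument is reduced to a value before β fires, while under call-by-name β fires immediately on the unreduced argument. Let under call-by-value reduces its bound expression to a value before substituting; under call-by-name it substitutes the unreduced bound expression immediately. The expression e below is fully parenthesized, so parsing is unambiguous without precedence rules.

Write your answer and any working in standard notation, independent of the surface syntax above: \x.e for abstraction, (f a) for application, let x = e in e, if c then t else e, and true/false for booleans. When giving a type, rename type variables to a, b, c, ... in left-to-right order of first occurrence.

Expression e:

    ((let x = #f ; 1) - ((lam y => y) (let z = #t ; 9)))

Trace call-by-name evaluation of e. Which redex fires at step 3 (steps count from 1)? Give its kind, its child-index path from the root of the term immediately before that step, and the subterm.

Answer: let at 1 : (let z = true in 9)

Working:
step 0: ((let x = false in 1) - ((\y.y) (let z = true in 9)))
step 1: [let@0] (1 - ((\y.y) (let z = true in 9)))
step 2: [beta@1] (1 - (let z = true in 9))
step 3: [let@1] (1 - 9)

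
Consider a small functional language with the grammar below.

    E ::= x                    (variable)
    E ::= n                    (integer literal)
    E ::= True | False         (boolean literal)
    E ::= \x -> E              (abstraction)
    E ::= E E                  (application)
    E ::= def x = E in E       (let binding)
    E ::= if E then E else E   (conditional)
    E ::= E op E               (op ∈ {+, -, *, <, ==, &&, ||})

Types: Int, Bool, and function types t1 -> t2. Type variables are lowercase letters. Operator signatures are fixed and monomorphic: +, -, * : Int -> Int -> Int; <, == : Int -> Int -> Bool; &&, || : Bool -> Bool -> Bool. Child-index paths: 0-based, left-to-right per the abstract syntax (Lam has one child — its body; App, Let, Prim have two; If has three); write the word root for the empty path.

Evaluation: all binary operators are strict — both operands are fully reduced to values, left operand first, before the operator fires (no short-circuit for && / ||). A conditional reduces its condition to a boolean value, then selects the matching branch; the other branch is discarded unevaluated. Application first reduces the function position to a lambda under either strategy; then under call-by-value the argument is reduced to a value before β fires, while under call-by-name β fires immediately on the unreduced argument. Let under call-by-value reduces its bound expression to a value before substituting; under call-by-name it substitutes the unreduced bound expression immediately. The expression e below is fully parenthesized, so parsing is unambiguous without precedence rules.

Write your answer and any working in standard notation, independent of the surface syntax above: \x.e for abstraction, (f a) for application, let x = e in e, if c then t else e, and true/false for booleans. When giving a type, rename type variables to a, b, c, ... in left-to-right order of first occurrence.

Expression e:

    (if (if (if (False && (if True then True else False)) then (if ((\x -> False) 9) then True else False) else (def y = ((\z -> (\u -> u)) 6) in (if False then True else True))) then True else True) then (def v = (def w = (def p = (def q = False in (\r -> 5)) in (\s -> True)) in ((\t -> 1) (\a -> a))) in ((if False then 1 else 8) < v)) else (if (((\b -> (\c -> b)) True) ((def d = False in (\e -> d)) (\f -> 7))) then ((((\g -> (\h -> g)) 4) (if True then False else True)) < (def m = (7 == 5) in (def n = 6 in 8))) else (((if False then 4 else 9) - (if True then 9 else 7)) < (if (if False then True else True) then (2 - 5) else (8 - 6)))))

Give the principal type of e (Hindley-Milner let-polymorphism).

Trace:
  unify Bool ~ Bool
  unify Bool ~ Bool
  unify Bool ~ Bool
  unify Bool ~ Bool
  unify Bool ~ Bool
\x._ : a -> Bool
  unify a -> Bool ~ Int -> b
  unify a ~ Int
  unify Bool ~ b
_ _ : Bool
  unify Bool ~ Bool
  unify Bool ~ Bool
u : d
\u._ : d -> d
\z._ : c -> d -> d
  unify c -> d -> d ~ Int -> e
  unify c ~ Int
  unify d -> d ~ e
_ _ : d -> d
let y : forall. d -> d
  unify Bool ~ Bool
  unify Bool ~ Bool
  unify Bool ~ Bool
  unify Bool ~ Bool
  unify Bool ~ Bool
  unify Bool ~ Bool
let q : Bool
\r._ : f -> Int
let p : forall. f -> Int
\s._ : g -> Bool
let w : forall. g -> Bool
\t._ : h -> Int
a : i
\a._ : i -> i
  unify h -> Int ~ (i -> i) -> j
  unify h ~ i -> i
  unify Int ~ j
_ _ : Int
let v : Int
  unify Bool ~ Bool
  unify Int ~ Int
  unify Int ~ Int
v : Int
  unify Int ~ Int
b : k
\c._ : l -> k
\b._ : k -> l -> k
  unify k -> l -> k ~ Bool -> m
  unify k ~ Bool
  unify l -> Bool ~ m
_ _ : l -> Bool
let d : Bool
d : Bool
\e._ : n -> Bool
\f._ : o -> Int
  unify n -> Bool ~ (o -> Int) -> p
  unify n ~ o -> Int
  unify Bool ~ p
_ _ : Bool
  unify l -> Bool ~ Bool -> q
  unify l ~ Bool
  unify Bool ~ q
_ _ : Bool
  unify Bool ~ Bool
g : r
\h._ : s -> r
\g._ : r -> s -> r
  unify r -> s -> r ~ Int -> t
  unify r ~ Int
  unify s -> Int ~ t
_ _ : s -> Int
  unify Bool ~ Bool
  unify Bool ~ Bool
  unify s -> Int ~ Bool -> u
  unify s ~ Bool
  unify Int ~ u
_ _ : Int
  unify Int ~ Int
  unify Int ~ Int
  unify Int ~ Int
let m : Bool
let n : Int
  unify Int ~ Int
  unify Bool ~ Bool
  unify Int ~ Int
  unify Int ~ Int
  unify Bool ~ Bool
  unify Int ~ Int
  unify Int ~ Int
  unify Int ~ Int
  unify Bool ~ Bool
  unify Bool ~ Bool
  unify Bool ~ Bool
  unify Int ~ Int
  unify Int ~ Int
  unify Int ~ Int
  unify Int ~ Int
  unify Int ~ Int
  unify Int ~ Int
  unify Bool ~ Bool
  unify Bool ~ Bool

Answer: Bool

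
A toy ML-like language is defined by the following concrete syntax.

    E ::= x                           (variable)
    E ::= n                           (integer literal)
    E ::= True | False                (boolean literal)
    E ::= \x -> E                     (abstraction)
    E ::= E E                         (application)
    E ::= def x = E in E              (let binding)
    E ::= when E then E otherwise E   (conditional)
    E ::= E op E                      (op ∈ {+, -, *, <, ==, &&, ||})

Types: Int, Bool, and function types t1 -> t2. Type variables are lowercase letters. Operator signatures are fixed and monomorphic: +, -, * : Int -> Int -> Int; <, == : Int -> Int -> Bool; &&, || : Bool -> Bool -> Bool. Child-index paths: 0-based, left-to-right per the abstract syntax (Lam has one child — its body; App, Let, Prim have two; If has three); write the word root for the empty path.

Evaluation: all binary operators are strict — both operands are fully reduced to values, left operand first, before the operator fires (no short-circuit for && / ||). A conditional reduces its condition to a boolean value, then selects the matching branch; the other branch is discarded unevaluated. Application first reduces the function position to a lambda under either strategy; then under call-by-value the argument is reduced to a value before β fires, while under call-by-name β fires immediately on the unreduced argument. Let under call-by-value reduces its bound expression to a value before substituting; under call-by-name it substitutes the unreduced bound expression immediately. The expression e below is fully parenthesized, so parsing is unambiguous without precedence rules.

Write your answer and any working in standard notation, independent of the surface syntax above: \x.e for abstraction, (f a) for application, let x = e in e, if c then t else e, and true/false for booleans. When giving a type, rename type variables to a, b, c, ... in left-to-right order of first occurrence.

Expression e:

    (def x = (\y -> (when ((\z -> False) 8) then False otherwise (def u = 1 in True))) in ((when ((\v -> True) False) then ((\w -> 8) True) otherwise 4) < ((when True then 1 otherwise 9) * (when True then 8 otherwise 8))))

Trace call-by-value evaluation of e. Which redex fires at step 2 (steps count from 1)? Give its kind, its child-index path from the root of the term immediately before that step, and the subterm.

Answer: beta at 0.0 : ((\v.true) false)

Derivation:
step 0: (let x = (\y.(if ((\z.false) 8) then false else (let u = 1 in true))) in ((if ((\v.true) false) then ((\w.8) true) else 4) < ((if true then 1 else 9) * (if true then 8 else 8))))
step 1: [let@root] ((if ((\v.true) false) then ((\w.8) true) else 4) < ((if true then 1 else 9) * (if true then 8 else 8)))
step 2: [beta@0.0] ((if true then ((\w.8) true) else 4) < ((if true then 1 else 9) * (if true then 8 else 8)))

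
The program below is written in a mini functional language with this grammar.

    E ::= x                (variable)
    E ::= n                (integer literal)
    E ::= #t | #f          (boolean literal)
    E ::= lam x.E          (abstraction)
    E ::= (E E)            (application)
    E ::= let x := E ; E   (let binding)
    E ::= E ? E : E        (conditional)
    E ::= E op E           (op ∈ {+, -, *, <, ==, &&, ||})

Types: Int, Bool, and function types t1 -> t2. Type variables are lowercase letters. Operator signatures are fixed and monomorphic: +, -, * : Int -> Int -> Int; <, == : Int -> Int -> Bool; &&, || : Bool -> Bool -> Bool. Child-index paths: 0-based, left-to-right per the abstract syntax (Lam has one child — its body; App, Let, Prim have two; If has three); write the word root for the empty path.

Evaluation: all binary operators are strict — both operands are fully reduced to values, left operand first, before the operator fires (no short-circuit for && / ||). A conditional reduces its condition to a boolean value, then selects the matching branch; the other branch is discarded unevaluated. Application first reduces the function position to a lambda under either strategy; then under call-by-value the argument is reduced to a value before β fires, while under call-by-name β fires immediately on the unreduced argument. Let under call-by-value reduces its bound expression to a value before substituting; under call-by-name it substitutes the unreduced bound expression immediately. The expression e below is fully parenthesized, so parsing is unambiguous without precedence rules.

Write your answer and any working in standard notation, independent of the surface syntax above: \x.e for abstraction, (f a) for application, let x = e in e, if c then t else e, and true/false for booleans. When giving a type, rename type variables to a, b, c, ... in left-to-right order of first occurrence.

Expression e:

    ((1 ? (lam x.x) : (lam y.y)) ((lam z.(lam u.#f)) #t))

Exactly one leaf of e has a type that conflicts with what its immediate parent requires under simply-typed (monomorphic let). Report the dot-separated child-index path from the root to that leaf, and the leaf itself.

Trace:
  unify Int ~ Bool
  FAIL: mismatch Int ~ Bool

Answer: 0.0 : 1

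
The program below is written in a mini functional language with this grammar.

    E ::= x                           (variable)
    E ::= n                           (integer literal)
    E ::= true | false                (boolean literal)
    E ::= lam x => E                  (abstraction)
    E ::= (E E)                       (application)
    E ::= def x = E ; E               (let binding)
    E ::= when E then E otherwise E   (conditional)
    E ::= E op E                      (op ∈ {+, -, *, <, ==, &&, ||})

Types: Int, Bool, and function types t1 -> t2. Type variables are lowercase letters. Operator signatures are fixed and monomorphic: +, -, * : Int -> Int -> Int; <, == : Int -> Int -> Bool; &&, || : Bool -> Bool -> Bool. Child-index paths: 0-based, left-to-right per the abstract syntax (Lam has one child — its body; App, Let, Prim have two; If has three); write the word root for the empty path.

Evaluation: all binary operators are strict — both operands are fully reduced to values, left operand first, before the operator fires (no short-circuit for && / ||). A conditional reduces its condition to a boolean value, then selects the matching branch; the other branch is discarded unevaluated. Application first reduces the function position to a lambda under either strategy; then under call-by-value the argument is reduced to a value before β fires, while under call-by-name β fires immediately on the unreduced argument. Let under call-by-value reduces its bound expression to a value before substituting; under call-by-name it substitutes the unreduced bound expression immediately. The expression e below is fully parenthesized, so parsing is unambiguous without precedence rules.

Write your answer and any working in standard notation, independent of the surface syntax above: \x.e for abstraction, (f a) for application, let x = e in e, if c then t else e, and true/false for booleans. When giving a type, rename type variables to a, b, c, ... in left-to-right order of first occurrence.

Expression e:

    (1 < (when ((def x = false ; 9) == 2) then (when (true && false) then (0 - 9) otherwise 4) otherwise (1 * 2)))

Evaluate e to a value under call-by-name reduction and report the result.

Derivation:
step 0: (1 < (if ((let x = false in 9) == 2) then (if (true && false) then (0 - 9) else 4) else (1 * 2)))
step 1: [let@1.0.0] (1 < (if (9 == 2) then (if (true && false) then (0 - 9) else 4) else (1 * 2)))
step 2: [delta@1.0] (1 < (if false then (if (true && false) then (0 - 9) else 4) else (1 * 2)))
step 3: [if@1] (1 < (1 * 2))
step 4: [delta@1] (1 < 2)
step 5: [delta@root] true

Answer: true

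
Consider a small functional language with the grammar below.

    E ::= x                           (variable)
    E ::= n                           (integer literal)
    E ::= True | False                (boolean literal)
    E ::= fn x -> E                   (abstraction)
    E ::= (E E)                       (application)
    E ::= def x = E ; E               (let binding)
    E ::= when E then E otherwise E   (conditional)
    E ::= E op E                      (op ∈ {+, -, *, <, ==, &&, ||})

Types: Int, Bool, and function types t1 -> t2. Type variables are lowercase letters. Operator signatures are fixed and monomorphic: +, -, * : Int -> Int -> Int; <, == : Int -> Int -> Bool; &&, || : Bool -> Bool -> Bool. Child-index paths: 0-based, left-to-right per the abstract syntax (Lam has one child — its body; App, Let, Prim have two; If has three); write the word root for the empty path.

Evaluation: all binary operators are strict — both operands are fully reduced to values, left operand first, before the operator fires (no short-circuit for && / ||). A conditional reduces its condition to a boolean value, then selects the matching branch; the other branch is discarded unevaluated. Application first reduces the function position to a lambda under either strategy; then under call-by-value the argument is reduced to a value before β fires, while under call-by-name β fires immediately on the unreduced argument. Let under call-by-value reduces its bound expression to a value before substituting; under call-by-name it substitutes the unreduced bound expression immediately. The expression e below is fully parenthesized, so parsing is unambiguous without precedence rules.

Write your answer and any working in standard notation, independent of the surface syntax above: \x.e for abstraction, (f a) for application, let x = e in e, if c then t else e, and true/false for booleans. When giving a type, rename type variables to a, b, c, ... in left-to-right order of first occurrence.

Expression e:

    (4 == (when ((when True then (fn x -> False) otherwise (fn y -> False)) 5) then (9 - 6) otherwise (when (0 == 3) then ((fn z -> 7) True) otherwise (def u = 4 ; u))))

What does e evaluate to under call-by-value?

Answer: true

Derivation:
step 0: (4 == (if ((if true then (\x.false) else (\y.false)) 5) then (9 - 6) else (if (0 == 3) then ((\z.7) true) else (let u = 4 in u))))
step 1: [if@1.0.0] (4 == (if ((\x.false) 5) then (9 - 6) else (if (0 == 3) then ((\z.7) true) else (let u = 4 in u))))
step 2: [beta@1.0] (4 == (if false then (9 - 6) else (if (0 == 3) then ((\z.7) true) else (let u = 4 in u))))
step 3: [if@1] (4 == (if (0 == 3) then ((\z.7) true) else (let u = 4 in u)))
step 4: [delta@1.0] (4 == (if false then ((\z.7) true) else (let u = 4 in u)))
step 5: [if@1] (4 == (let u = 4 in u))
step 6: [let@1] (4 == 4)
step 7: [delta@root] true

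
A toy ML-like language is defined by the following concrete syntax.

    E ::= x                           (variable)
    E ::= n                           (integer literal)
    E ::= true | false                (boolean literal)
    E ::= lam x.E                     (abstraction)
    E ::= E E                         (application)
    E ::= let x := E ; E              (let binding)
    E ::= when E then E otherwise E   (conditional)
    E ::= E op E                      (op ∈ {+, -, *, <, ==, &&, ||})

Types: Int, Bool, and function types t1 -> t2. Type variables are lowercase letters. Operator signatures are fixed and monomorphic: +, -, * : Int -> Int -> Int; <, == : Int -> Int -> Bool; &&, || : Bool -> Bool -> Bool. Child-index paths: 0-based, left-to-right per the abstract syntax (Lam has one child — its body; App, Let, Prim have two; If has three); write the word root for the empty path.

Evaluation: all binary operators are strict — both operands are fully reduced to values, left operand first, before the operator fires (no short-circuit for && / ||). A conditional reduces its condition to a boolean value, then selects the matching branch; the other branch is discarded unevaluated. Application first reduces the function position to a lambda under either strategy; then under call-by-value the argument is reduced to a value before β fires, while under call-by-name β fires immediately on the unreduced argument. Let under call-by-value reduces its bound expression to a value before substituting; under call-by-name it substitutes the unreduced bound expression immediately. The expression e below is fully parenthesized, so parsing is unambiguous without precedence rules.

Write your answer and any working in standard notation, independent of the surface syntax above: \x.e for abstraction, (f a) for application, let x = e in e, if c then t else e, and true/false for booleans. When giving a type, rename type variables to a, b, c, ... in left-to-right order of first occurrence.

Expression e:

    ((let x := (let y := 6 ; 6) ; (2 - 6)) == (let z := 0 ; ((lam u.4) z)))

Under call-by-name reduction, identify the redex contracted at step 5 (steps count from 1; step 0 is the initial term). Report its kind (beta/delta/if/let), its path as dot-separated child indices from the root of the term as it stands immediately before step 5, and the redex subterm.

Working:
step 0: ((let x = (let y = 6 in 6) in (2 - 6)) == (let z = 0 in ((\u.4) z)))
step 1: [let@0] ((2 - 6) == (let z = 0 in ((\u.4) z)))
step 2: [delta@0] (-4 == (let z = 0 in ((\u.4) z)))
step 3: [let@1] (-4 == ((\u.4) 0))
step 4: [beta@1] (-4 == 4)
step 5: [delta@root] false

Answer: delta at root : (-4 == 4)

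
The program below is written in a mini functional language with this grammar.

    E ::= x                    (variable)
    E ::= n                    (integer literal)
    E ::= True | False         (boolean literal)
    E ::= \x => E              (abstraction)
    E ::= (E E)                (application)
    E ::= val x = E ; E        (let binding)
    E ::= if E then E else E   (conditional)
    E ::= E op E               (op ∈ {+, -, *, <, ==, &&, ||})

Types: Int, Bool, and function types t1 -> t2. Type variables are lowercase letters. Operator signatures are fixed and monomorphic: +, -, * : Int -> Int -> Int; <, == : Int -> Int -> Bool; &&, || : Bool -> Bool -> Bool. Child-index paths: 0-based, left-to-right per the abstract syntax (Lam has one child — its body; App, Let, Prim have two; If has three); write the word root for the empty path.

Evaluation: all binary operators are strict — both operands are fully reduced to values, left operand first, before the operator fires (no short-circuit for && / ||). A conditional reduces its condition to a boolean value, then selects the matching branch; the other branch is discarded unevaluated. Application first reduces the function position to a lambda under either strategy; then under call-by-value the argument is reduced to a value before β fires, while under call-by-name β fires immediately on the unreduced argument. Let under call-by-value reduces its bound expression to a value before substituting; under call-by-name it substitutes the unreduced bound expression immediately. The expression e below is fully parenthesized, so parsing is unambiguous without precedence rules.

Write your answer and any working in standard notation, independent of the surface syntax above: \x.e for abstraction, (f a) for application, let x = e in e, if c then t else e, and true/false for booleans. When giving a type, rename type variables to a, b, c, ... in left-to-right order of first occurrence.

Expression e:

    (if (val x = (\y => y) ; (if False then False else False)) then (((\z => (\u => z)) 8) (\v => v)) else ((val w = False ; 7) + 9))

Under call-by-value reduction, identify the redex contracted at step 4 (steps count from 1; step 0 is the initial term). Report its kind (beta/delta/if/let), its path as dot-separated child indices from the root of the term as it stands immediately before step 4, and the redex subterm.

Answer: let at 0 : (let w = false in 7)

Trace:
step 0: (if (let x = (\y.y) in (if false then false else false)) then (((\z.(\u.z)) 8) (\v.v)) else ((let w = false in 7) + 9))
step 1: [let@0] (if (if false then false else false) then (((\z.(\u.z)) 8) (\v.v)) else ((let w = false in 7) + 9))
step 2: [if@0] (if false then (((\z.(\u.z)) 8) (\v.v)) else ((let w = false in 7) + 9))
step 3: [if@root] ((let w = false in 7) + 9)
step 4: [let@0] (7 + 9)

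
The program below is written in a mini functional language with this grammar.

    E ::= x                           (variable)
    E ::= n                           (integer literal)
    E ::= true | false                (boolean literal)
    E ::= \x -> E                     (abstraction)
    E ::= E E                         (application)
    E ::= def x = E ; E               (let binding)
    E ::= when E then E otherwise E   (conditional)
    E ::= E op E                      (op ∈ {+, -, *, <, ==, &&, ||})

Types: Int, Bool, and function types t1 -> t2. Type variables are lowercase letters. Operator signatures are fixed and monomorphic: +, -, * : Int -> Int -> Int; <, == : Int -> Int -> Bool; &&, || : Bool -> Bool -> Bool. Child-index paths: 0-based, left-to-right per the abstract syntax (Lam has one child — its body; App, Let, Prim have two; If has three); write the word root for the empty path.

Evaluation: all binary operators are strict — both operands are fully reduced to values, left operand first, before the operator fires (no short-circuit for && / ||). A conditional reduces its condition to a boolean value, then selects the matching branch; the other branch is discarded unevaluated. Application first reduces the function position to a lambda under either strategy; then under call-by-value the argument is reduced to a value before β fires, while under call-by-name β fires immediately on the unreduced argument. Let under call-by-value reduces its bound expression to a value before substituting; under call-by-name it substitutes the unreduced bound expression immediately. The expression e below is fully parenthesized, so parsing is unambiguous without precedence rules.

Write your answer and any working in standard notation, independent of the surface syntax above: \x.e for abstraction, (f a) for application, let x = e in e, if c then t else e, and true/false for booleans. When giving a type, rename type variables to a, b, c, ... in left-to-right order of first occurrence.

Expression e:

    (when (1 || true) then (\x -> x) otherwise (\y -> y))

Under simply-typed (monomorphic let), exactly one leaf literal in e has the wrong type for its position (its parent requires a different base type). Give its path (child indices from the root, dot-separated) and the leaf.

Answer: 0.0 : 1

Working:
  unify Int ~ Bool
  FAIL: mismatch Int ~ Bool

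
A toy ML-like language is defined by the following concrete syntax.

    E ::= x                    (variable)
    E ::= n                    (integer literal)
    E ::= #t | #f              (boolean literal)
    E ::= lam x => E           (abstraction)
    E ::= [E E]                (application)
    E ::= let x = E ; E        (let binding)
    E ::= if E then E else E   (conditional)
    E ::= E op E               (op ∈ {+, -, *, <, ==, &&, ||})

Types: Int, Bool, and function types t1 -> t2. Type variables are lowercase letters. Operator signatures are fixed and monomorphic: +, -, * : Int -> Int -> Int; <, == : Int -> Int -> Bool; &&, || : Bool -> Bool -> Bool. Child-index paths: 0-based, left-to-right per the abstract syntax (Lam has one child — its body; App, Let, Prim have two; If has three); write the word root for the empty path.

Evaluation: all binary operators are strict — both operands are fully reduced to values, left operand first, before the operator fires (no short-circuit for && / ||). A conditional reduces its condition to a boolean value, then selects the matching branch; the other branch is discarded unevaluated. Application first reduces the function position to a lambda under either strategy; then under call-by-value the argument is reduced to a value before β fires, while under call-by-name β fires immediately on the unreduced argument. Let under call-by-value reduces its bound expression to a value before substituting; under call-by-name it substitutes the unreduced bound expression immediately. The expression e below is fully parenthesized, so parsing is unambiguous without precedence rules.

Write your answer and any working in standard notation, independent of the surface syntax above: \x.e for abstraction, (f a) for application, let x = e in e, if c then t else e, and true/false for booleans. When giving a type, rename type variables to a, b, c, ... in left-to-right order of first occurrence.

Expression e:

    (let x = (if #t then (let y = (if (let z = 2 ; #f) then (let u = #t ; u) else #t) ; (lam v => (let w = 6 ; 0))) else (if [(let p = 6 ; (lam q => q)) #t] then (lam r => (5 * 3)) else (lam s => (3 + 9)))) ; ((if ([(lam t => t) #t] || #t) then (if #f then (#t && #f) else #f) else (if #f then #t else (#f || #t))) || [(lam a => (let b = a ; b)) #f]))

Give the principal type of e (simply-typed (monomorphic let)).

Answer: Bool

Derivation:
  unify Bool ~ Bool
let z : Int
  unify Bool ~ Bool
let u : Bool
u : Bool
  unify Bool ~ Bool
let y : Bool
let w : Int
\v._ : a -> Int
let p : Int
q : b
\q._ : b -> b
  unify b -> b ~ Bool -> c
  unify b ~ Bool
  unify Bool ~ c
_ _ : Bool
  unify Bool ~ Bool
  unify Int ~ Int
  unify Int ~ Int
\r._ : d -> Int
  unify Int ~ Int
  unify Int ~ Int
\s._ : e -> Int
  unify d -> Int ~ e -> Int
  unify d ~ e
  unify Int ~ Int
  unify a -> Int ~ e -> Int
  unify a ~ e
  unify Int ~ Int
let x : e -> Int
t : f
\t._ : f -> f
  unify f -> f ~ Bool -> g
  unify f ~ Bool
  unify Bool ~ g
_ _ : Bool
  unify Bool ~ Bool
  unify Bool ~ Bool
  unify Bool ~ Bool
  unify Bool ~ Bool
  unify Bool ~ Bool
  unify Bool ~ Bool
  unify Bool ~ Bool
  unify Bool ~ Bool
  unify Bool ~ Bool
  unify Bool ~ Bool
  unify Bool ~ Bool
  unify Bool ~ Bool
  unify Bool ~ Bool
a : h
let b : h
b : h
\a._ : h -> h
  unify h -> h ~ Bool -> i
  unify h ~ Bool
  unify Bool ~ i
_ _ : Bool
  unify Bool ~ Bool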